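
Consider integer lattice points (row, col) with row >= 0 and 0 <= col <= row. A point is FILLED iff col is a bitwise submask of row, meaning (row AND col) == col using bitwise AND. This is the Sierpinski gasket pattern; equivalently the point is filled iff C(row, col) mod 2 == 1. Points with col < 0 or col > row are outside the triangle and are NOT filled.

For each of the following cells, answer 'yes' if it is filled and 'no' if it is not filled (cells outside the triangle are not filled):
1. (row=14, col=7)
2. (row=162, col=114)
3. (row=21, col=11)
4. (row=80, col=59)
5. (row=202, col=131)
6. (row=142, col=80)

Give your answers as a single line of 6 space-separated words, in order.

(14,7): row=0b1110, col=0b111, row AND col = 0b110 = 6; 6 != 7 -> empty
(162,114): row=0b10100010, col=0b1110010, row AND col = 0b100010 = 34; 34 != 114 -> empty
(21,11): row=0b10101, col=0b1011, row AND col = 0b1 = 1; 1 != 11 -> empty
(80,59): row=0b1010000, col=0b111011, row AND col = 0b10000 = 16; 16 != 59 -> empty
(202,131): row=0b11001010, col=0b10000011, row AND col = 0b10000010 = 130; 130 != 131 -> empty
(142,80): row=0b10001110, col=0b1010000, row AND col = 0b0 = 0; 0 != 80 -> empty

Answer: no no no no no no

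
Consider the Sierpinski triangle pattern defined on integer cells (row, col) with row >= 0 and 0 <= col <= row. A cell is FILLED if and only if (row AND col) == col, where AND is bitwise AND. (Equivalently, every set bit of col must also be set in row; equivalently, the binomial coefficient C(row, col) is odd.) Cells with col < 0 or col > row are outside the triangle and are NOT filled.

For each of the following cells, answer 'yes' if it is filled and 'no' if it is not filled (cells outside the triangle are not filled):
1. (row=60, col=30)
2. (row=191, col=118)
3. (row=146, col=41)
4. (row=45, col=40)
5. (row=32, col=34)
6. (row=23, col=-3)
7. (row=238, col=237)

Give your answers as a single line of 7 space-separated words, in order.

Answer: no no no yes no no no

Derivation:
(60,30): row=0b111100, col=0b11110, row AND col = 0b11100 = 28; 28 != 30 -> empty
(191,118): row=0b10111111, col=0b1110110, row AND col = 0b110110 = 54; 54 != 118 -> empty
(146,41): row=0b10010010, col=0b101001, row AND col = 0b0 = 0; 0 != 41 -> empty
(45,40): row=0b101101, col=0b101000, row AND col = 0b101000 = 40; 40 == 40 -> filled
(32,34): col outside [0, 32] -> not filled
(23,-3): col outside [0, 23] -> not filled
(238,237): row=0b11101110, col=0b11101101, row AND col = 0b11101100 = 236; 236 != 237 -> empty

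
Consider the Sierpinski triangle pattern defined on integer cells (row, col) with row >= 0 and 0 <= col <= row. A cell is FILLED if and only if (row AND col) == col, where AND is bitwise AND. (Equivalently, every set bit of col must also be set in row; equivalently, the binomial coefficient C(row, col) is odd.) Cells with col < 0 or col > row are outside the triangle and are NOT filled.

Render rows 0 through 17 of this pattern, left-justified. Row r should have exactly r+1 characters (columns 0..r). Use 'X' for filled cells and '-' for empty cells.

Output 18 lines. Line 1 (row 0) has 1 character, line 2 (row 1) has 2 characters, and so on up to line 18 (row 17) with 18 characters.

Answer: X
XX
X-X
XXXX
X---X
XX--XX
X-X-X-X
XXXXXXXX
X-------X
XX------XX
X-X-----X-X
XXXX----XXXX
X---X---X---X
XX--XX--XX--XX
X-X-X-X-X-X-X-X
XXXXXXXXXXXXXXXX
X---------------X
XX--------------XX

Derivation:
r0=0: X
r1=1: XX
r2=10: X-X
r3=11: XXXX
r4=100: X---X
r5=101: XX--XX
r6=110: X-X-X-X
r7=111: XXXXXXXX
r8=1000: X-------X
r9=1001: XX------XX
r10=1010: X-X-----X-X
r11=1011: XXXX----XXXX
r12=1100: X---X---X---X
r13=1101: XX--XX--XX--XX
r14=1110: X-X-X-X-X-X-X-X
r15=1111: XXXXXXXXXXXXXXXX
r16=10000: X---------------X
r17=10001: XX--------------XX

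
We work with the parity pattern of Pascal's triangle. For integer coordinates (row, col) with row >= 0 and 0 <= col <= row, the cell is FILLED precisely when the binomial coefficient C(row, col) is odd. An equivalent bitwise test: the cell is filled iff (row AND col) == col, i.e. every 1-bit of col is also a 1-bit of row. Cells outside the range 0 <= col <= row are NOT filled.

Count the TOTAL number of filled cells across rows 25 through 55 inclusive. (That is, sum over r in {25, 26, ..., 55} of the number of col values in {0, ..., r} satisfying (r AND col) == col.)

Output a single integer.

r25=11001 pc3: +8 =8
r26=11010 pc3: +8 =16
r27=11011 pc4: +16 =32
r28=11100 pc3: +8 =40
r29=11101 pc4: +16 =56
r30=11110 pc4: +16 =72
r31=11111 pc5: +32 =104
r32=100000 pc1: +2 =106
r33=100001 pc2: +4 =110
r34=100010 pc2: +4 =114
r35=100011 pc3: +8 =122
r36=100100 pc2: +4 =126
r37=100101 pc3: +8 =134
r38=100110 pc3: +8 =142
r39=100111 pc4: +16 =158
r40=101000 pc2: +4 =162
r41=101001 pc3: +8 =170
r42=101010 pc3: +8 =178
r43=101011 pc4: +16 =194
r44=101100 pc3: +8 =202
r45=101101 pc4: +16 =218
r46=101110 pc4: +16 =234
r47=101111 pc5: +32 =266
r48=110000 pc2: +4 =270
r49=110001 pc3: +8 =278
r50=110010 pc3: +8 =286
r51=110011 pc4: +16 =302
r52=110100 pc3: +8 =310
r53=110101 pc4: +16 =326
r54=110110 pc4: +16 =342
r55=110111 pc5: +32 =374

Answer: 374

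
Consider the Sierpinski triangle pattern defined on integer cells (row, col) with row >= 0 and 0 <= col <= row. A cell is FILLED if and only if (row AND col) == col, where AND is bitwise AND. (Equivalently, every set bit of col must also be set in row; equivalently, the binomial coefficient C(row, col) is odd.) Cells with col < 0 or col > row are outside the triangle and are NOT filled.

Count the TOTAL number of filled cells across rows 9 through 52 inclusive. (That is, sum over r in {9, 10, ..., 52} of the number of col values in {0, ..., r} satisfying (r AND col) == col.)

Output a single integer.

Answer: 420

Derivation:
r9=1001 pc2: +4 =4
r10=1010 pc2: +4 =8
r11=1011 pc3: +8 =16
r12=1100 pc2: +4 =20
r13=1101 pc3: +8 =28
r14=1110 pc3: +8 =36
r15=1111 pc4: +16 =52
r16=10000 pc1: +2 =54
r17=10001 pc2: +4 =58
r18=10010 pc2: +4 =62
r19=10011 pc3: +8 =70
r20=10100 pc2: +4 =74
r21=10101 pc3: +8 =82
r22=10110 pc3: +8 =90
r23=10111 pc4: +16 =106
r24=11000 pc2: +4 =110
r25=11001 pc3: +8 =118
r26=11010 pc3: +8 =126
r27=11011 pc4: +16 =142
r28=11100 pc3: +8 =150
r29=11101 pc4: +16 =166
r30=11110 pc4: +16 =182
r31=11111 pc5: +32 =214
r32=100000 pc1: +2 =216
r33=100001 pc2: +4 =220
r34=100010 pc2: +4 =224
r35=100011 pc3: +8 =232
r36=100100 pc2: +4 =236
r37=100101 pc3: +8 =244
r38=100110 pc3: +8 =252
r39=100111 pc4: +16 =268
r40=101000 pc2: +4 =272
r41=101001 pc3: +8 =280
r42=101010 pc3: +8 =288
r43=101011 pc4: +16 =304
r44=101100 pc3: +8 =312
r45=101101 pc4: +16 =328
r46=101110 pc4: +16 =344
r47=101111 pc5: +32 =376
r48=110000 pc2: +4 =380
r49=110001 pc3: +8 =388
r50=110010 pc3: +8 =396
r51=110011 pc4: +16 =412
r52=110100 pc3: +8 =420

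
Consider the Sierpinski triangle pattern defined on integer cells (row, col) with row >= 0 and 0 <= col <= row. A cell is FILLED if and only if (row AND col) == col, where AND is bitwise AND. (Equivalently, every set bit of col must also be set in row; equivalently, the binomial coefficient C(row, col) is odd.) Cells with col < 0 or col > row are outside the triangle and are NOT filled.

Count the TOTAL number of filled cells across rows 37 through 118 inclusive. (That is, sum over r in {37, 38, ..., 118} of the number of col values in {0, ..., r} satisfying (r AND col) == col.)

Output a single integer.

Answer: 1426

Derivation:
r37=100101 pc3: +8 =8
r38=100110 pc3: +8 =16
r39=100111 pc4: +16 =32
r40=101000 pc2: +4 =36
r41=101001 pc3: +8 =44
r42=101010 pc3: +8 =52
r43=101011 pc4: +16 =68
r44=101100 pc3: +8 =76
r45=101101 pc4: +16 =92
r46=101110 pc4: +16 =108
r47=101111 pc5: +32 =140
r48=110000 pc2: +4 =144
r49=110001 pc3: +8 =152
r50=110010 pc3: +8 =160
r51=110011 pc4: +16 =176
r52=110100 pc3: +8 =184
r53=110101 pc4: +16 =200
r54=110110 pc4: +16 =216
r55=110111 pc5: +32 =248
r56=111000 pc3: +8 =256
r57=111001 pc4: +16 =272
r58=111010 pc4: +16 =288
r59=111011 pc5: +32 =320
r60=111100 pc4: +16 =336
r61=111101 pc5: +32 =368
r62=111110 pc5: +32 =400
r63=111111 pc6: +64 =464
r64=1000000 pc1: +2 =466
r65=1000001 pc2: +4 =470
r66=1000010 pc2: +4 =474
r67=1000011 pc3: +8 =482
r68=1000100 pc2: +4 =486
r69=1000101 pc3: +8 =494
r70=1000110 pc3: +8 =502
r71=1000111 pc4: +16 =518
r72=1001000 pc2: +4 =522
r73=1001001 pc3: +8 =530
r74=1001010 pc3: +8 =538
r75=1001011 pc4: +16 =554
r76=1001100 pc3: +8 =562
r77=1001101 pc4: +16 =578
r78=1001110 pc4: +16 =594
r79=1001111 pc5: +32 =626
r80=1010000 pc2: +4 =630
r81=1010001 pc3: +8 =638
r82=1010010 pc3: +8 =646
r83=1010011 pc4: +16 =662
r84=1010100 pc3: +8 =670
r85=1010101 pc4: +16 =686
r86=1010110 pc4: +16 =702
r87=1010111 pc5: +32 =734
r88=1011000 pc3: +8 =742
r89=1011001 pc4: +16 =758
r90=1011010 pc4: +16 =774
r91=1011011 pc5: +32 =806
r92=1011100 pc4: +16 =822
r93=1011101 pc5: +32 =854
r94=1011110 pc5: +32 =886
r95=1011111 pc6: +64 =950
r96=1100000 pc2: +4 =954
r97=1100001 pc3: +8 =962
r98=1100010 pc3: +8 =970
r99=1100011 pc4: +16 =986
r100=1100100 pc3: +8 =994
r101=1100101 pc4: +16 =1010
r102=1100110 pc4: +16 =1026
r103=1100111 pc5: +32 =1058
r104=1101000 pc3: +8 =1066
r105=1101001 pc4: +16 =1082
r106=1101010 pc4: +16 =1098
r107=1101011 pc5: +32 =1130
r108=1101100 pc4: +16 =1146
r109=1101101 pc5: +32 =1178
r110=1101110 pc5: +32 =1210
r111=1101111 pc6: +64 =1274
r112=1110000 pc3: +8 =1282
r113=1110001 pc4: +16 =1298
r114=1110010 pc4: +16 =1314
r115=1110011 pc5: +32 =1346
r116=1110100 pc4: +16 =1362
r117=1110101 pc5: +32 =1394
r118=1110110 pc5: +32 =1426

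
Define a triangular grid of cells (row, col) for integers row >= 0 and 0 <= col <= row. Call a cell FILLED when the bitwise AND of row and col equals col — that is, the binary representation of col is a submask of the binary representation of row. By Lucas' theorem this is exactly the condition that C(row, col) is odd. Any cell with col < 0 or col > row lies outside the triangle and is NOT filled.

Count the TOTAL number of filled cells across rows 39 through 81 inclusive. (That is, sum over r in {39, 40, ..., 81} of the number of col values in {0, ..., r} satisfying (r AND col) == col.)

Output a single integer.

r39=100111 pc4: +16 =16
r40=101000 pc2: +4 =20
r41=101001 pc3: +8 =28
r42=101010 pc3: +8 =36
r43=101011 pc4: +16 =52
r44=101100 pc3: +8 =60
r45=101101 pc4: +16 =76
r46=101110 pc4: +16 =92
r47=101111 pc5: +32 =124
r48=110000 pc2: +4 =128
r49=110001 pc3: +8 =136
r50=110010 pc3: +8 =144
r51=110011 pc4: +16 =160
r52=110100 pc3: +8 =168
r53=110101 pc4: +16 =184
r54=110110 pc4: +16 =200
r55=110111 pc5: +32 =232
r56=111000 pc3: +8 =240
r57=111001 pc4: +16 =256
r58=111010 pc4: +16 =272
r59=111011 pc5: +32 =304
r60=111100 pc4: +16 =320
r61=111101 pc5: +32 =352
r62=111110 pc5: +32 =384
r63=111111 pc6: +64 =448
r64=1000000 pc1: +2 =450
r65=1000001 pc2: +4 =454
r66=1000010 pc2: +4 =458
r67=1000011 pc3: +8 =466
r68=1000100 pc2: +4 =470
r69=1000101 pc3: +8 =478
r70=1000110 pc3: +8 =486
r71=1000111 pc4: +16 =502
r72=1001000 pc2: +4 =506
r73=1001001 pc3: +8 =514
r74=1001010 pc3: +8 =522
r75=1001011 pc4: +16 =538
r76=1001100 pc3: +8 =546
r77=1001101 pc4: +16 =562
r78=1001110 pc4: +16 =578
r79=1001111 pc5: +32 =610
r80=1010000 pc2: +4 =614
r81=1010001 pc3: +8 =622

Answer: 622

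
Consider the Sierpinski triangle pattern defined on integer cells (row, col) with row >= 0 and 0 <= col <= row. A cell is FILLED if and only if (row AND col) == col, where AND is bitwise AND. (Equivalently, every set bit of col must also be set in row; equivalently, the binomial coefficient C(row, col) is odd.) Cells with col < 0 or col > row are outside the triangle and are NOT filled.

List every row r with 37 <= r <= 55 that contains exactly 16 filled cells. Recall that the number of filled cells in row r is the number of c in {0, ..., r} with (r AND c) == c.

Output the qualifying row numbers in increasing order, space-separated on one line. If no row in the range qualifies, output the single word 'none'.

Row r has 2^popcount(r) filled cells, so we need popcount(r) = log2(16) = 4.
Scan r = 37..55 and keep those with exactly 4 one-bits:
r=37=100101 popcount=3 -> skip
r=38=100110 popcount=3 -> skip
r=39=100111 popcount=4 -> KEEP
r=40=101000 popcount=2 -> skip
r=41=101001 popcount=3 -> skip
r=42=101010 popcount=3 -> skip
r=43=101011 popcount=4 -> KEEP
r=44=101100 popcount=3 -> skip
r=45=101101 popcount=4 -> KEEP
r=46=101110 popcount=4 -> KEEP
r=47=101111 popcount=5 -> skip
r=48=110000 popcount=2 -> skip
r=49=110001 popcount=3 -> skip
r=50=110010 popcount=3 -> skip
r=51=110011 popcount=4 -> KEEP
r=52=110100 popcount=3 -> skip
r=53=110101 popcount=4 -> KEEP
r=54=110110 popcount=4 -> KEEP
r=55=110111 popcount=5 -> skip
Kept rows: 39 43 45 46 51 53 54

Answer: 39 43 45 46 51 53 54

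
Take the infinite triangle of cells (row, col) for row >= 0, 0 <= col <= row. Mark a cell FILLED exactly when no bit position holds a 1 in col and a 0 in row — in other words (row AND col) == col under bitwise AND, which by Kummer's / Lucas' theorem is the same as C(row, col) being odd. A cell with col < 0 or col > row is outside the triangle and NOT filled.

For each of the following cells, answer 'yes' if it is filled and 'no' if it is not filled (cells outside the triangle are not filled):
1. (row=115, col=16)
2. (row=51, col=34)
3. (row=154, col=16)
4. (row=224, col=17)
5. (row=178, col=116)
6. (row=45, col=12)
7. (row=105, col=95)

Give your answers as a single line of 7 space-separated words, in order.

Answer: yes yes yes no no yes no

Derivation:
(115,16): row=0b1110011, col=0b10000, row AND col = 0b10000 = 16; 16 == 16 -> filled
(51,34): row=0b110011, col=0b100010, row AND col = 0b100010 = 34; 34 == 34 -> filled
(154,16): row=0b10011010, col=0b10000, row AND col = 0b10000 = 16; 16 == 16 -> filled
(224,17): row=0b11100000, col=0b10001, row AND col = 0b0 = 0; 0 != 17 -> empty
(178,116): row=0b10110010, col=0b1110100, row AND col = 0b110000 = 48; 48 != 116 -> empty
(45,12): row=0b101101, col=0b1100, row AND col = 0b1100 = 12; 12 == 12 -> filled
(105,95): row=0b1101001, col=0b1011111, row AND col = 0b1001001 = 73; 73 != 95 -> empty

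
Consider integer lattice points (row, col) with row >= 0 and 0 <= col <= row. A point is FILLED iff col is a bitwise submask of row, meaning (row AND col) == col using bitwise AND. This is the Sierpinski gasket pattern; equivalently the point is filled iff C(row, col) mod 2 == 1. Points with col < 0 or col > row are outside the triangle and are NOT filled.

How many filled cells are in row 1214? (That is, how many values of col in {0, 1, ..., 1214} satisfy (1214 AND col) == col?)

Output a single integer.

Answer: 128

Derivation:
1214 in binary = 10010111110
popcount(1214) = number of 1-bits in 10010111110 = 7
A col c satisfies (1214 AND c) == c iff every set bit of c is also set in 1214; each of the 7 set bits of 1214 can independently be on or off in c.
count = 2^7 = 128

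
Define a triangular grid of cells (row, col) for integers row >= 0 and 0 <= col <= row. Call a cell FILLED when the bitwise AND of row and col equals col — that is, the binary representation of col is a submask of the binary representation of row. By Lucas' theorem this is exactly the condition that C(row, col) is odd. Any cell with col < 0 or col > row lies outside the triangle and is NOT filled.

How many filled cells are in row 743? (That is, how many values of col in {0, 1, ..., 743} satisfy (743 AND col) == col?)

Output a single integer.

Answer: 128

Derivation:
743 in binary = 1011100111
popcount(743) = number of 1-bits in 1011100111 = 7
A col c satisfies (743 AND c) == c iff every set bit of c is also set in 743; each of the 7 set bits of 743 can independently be on or off in c.
count = 2^7 = 128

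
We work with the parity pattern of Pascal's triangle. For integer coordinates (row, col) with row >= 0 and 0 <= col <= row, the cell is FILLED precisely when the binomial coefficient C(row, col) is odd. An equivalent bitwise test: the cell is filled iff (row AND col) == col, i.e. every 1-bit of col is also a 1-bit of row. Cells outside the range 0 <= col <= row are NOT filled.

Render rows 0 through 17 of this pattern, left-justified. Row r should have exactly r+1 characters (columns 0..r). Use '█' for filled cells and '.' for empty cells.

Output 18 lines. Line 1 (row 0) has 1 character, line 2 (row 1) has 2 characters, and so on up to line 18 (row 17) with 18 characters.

Answer: █
██
█.█
████
█...█
██..██
█.█.█.█
████████
█.......█
██......██
█.█.....█.█
████....████
█...█...█...█
██..██..██..██
█.█.█.█.█.█.█.█
████████████████
█...............█
██..............██

Derivation:
r0=0: █
r1=1: ██
r2=10: █.█
r3=11: ████
r4=100: █...█
r5=101: ██..██
r6=110: █.█.█.█
r7=111: ████████
r8=1000: █.......█
r9=1001: ██......██
r10=1010: █.█.....█.█
r11=1011: ████....████
r12=1100: █...█...█...█
r13=1101: ██..██..██..██
r14=1110: █.█.█.█.█.█.█.█
r15=1111: ████████████████
r16=10000: █...............█
r17=10001: ██..............██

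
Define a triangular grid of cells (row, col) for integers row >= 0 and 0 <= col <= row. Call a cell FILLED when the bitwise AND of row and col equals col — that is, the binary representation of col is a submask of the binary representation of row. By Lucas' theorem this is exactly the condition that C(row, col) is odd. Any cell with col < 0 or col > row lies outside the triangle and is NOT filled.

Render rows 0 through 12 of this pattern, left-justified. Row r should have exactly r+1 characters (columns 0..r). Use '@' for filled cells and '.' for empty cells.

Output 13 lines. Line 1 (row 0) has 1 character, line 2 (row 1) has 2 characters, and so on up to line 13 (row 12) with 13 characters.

r0=0: @
r1=1: @@
r2=10: @.@
r3=11: @@@@
r4=100: @...@
r5=101: @@..@@
r6=110: @.@.@.@
r7=111: @@@@@@@@
r8=1000: @.......@
r9=1001: @@......@@
r10=1010: @.@.....@.@
r11=1011: @@@@....@@@@
r12=1100: @...@...@...@

Answer: @
@@
@.@
@@@@
@...@
@@..@@
@.@.@.@
@@@@@@@@
@.......@
@@......@@
@.@.....@.@
@@@@....@@@@
@...@...@...@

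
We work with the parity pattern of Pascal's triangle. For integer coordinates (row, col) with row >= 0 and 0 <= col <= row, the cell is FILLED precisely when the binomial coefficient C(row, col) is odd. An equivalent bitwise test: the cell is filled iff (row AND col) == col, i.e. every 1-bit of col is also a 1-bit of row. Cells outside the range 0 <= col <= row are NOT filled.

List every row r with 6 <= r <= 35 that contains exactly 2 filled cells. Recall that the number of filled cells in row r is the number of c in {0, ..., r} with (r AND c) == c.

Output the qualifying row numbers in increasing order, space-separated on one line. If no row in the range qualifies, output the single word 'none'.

Answer: 8 16 32

Derivation:
Row r has 2^popcount(r) filled cells, so we need popcount(r) = log2(2) = 1.
Scan r = 6..35 and keep those with exactly 1 one-bits:
r=6=110 popcount=2 -> skip
r=7=111 popcount=3 -> skip
r=8=1000 popcount=1 -> KEEP
r=9=1001 popcount=2 -> skip
r=10=1010 popcount=2 -> skip
r=11=1011 popcount=3 -> skip
r=12=1100 popcount=2 -> skip
r=13=1101 popcount=3 -> skip
r=14=1110 popcount=3 -> skip
r=15=1111 popcount=4 -> skip
r=16=10000 popcount=1 -> KEEP
r=17=10001 popcount=2 -> skip
r=18=10010 popcount=2 -> skip
r=19=10011 popcount=3 -> skip
r=20=10100 popcount=2 -> skip
r=21=10101 popcount=3 -> skip
r=22=10110 popcount=3 -> skip
r=23=10111 popcount=4 -> skip
r=24=11000 popcount=2 -> skip
r=25=11001 popcount=3 -> skip
r=26=11010 popcount=3 -> skip
r=27=11011 popcount=4 -> skip
r=28=11100 popcount=3 -> skip
r=29=11101 popcount=4 -> skip
r=30=11110 popcount=4 -> skip
r=31=11111 popcount=5 -> skip
r=32=100000 popcount=1 -> KEEP
r=33=100001 popcount=2 -> skip
r=34=100010 popcount=2 -> skip
r=35=100011 popcount=3 -> skip
Kept rows: 8 16 32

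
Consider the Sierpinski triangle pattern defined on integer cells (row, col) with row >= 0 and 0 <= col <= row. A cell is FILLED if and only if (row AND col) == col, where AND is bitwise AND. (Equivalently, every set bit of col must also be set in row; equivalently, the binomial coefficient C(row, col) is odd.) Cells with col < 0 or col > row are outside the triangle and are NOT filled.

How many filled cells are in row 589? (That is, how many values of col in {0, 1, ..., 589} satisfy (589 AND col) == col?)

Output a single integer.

589 in binary = 1001001101
popcount(589) = number of 1-bits in 1001001101 = 5
A col c satisfies (589 AND c) == c iff every set bit of c is also set in 589; each of the 5 set bits of 589 can independently be on or off in c.
count = 2^5 = 32

Answer: 32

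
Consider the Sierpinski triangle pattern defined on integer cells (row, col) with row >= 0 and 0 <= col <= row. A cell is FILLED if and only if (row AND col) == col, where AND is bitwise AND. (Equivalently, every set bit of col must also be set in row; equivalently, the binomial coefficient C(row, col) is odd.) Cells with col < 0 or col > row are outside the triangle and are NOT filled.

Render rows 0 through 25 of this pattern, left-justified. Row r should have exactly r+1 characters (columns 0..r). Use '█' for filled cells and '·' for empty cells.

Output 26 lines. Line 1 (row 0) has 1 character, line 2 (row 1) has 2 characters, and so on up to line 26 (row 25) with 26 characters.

r0=0: █
r1=1: ██
r2=10: █·█
r3=11: ████
r4=100: █···█
r5=101: ██··██
r6=110: █·█·█·█
r7=111: ████████
r8=1000: █·······█
r9=1001: ██······██
r10=1010: █·█·····█·█
r11=1011: ████····████
r12=1100: █···█···█···█
r13=1101: ██··██··██··██
r14=1110: █·█·█·█·█·█·█·█
r15=1111: ████████████████
r16=10000: █···············█
r17=10001: ██··············██
r18=10010: █·█·············█·█
r19=10011: ████············████
r20=10100: █···█···········█···█
r21=10101: ██··██··········██··██
r22=10110: █·█·█·█·········█·█·█·█
r23=10111: ████████········████████
r24=11000: █·······█·······█·······█
r25=11001: ██······██······██······██

Answer: █
██
█·█
████
█···█
██··██
█·█·█·█
████████
█·······█
██······██
█·█·····█·█
████····████
█···█···█···█
██··██··██··██
█·█·█·█·█·█·█·█
████████████████
█···············█
██··············██
█·█·············█·█
████············████
█···█···········█···█
██··██··········██··██
█·█·█·█·········█·█·█·█
████████········████████
█·······█·······█·······█
██······██······██······██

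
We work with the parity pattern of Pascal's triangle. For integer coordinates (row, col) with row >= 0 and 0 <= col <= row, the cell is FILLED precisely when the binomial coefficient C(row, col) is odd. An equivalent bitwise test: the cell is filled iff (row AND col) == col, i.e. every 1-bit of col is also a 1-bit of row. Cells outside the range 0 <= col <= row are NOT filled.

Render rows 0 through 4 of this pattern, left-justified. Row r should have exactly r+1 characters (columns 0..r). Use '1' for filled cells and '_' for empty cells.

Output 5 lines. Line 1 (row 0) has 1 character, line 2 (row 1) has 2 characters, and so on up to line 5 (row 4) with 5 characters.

Answer: 1
11
1_1
1111
1___1

Derivation:
r0=0: 1
r1=1: 11
r2=10: 1_1
r3=11: 1111
r4=100: 1___1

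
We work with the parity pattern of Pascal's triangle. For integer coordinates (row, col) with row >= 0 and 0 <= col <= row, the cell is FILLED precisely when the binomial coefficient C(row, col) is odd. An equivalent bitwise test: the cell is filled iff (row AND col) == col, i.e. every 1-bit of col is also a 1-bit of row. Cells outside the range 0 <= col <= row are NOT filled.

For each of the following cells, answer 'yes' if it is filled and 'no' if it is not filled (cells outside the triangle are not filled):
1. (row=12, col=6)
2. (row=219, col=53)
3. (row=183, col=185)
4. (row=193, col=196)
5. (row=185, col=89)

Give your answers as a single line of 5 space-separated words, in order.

(12,6): row=0b1100, col=0b110, row AND col = 0b100 = 4; 4 != 6 -> empty
(219,53): row=0b11011011, col=0b110101, row AND col = 0b10001 = 17; 17 != 53 -> empty
(183,185): col outside [0, 183] -> not filled
(193,196): col outside [0, 193] -> not filled
(185,89): row=0b10111001, col=0b1011001, row AND col = 0b11001 = 25; 25 != 89 -> empty

Answer: no no no no no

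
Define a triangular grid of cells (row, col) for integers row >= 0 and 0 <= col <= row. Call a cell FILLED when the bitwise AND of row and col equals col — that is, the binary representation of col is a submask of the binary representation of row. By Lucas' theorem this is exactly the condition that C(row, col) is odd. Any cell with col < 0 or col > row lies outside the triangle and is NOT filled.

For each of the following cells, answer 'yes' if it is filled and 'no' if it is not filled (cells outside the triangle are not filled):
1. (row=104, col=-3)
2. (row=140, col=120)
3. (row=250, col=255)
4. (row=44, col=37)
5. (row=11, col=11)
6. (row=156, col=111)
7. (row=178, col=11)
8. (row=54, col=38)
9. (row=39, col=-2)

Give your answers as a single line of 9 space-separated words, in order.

(104,-3): col outside [0, 104] -> not filled
(140,120): row=0b10001100, col=0b1111000, row AND col = 0b1000 = 8; 8 != 120 -> empty
(250,255): col outside [0, 250] -> not filled
(44,37): row=0b101100, col=0b100101, row AND col = 0b100100 = 36; 36 != 37 -> empty
(11,11): row=0b1011, col=0b1011, row AND col = 0b1011 = 11; 11 == 11 -> filled
(156,111): row=0b10011100, col=0b1101111, row AND col = 0b1100 = 12; 12 != 111 -> empty
(178,11): row=0b10110010, col=0b1011, row AND col = 0b10 = 2; 2 != 11 -> empty
(54,38): row=0b110110, col=0b100110, row AND col = 0b100110 = 38; 38 == 38 -> filled
(39,-2): col outside [0, 39] -> not filled

Answer: no no no no yes no no yes no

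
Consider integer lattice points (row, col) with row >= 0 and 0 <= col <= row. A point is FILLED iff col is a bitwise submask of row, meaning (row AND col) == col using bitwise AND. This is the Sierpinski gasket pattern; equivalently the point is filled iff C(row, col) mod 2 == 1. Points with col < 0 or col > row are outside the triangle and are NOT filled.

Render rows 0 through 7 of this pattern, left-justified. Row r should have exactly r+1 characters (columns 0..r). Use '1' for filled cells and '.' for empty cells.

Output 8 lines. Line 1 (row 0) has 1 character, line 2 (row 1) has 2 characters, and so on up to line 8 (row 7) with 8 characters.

r0=0: 1
r1=1: 11
r2=10: 1.1
r3=11: 1111
r4=100: 1...1
r5=101: 11..11
r6=110: 1.1.1.1
r7=111: 11111111

Answer: 1
11
1.1
1111
1...1
11..11
1.1.1.1
11111111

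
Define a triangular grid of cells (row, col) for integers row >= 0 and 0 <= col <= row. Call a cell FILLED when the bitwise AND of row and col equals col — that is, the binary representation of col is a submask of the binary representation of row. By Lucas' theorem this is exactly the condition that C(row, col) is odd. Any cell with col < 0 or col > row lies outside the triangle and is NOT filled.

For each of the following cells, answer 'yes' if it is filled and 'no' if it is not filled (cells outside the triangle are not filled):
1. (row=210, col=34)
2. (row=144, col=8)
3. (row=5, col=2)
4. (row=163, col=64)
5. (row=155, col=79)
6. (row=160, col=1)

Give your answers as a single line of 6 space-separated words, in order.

Answer: no no no no no no

Derivation:
(210,34): row=0b11010010, col=0b100010, row AND col = 0b10 = 2; 2 != 34 -> empty
(144,8): row=0b10010000, col=0b1000, row AND col = 0b0 = 0; 0 != 8 -> empty
(5,2): row=0b101, col=0b10, row AND col = 0b0 = 0; 0 != 2 -> empty
(163,64): row=0b10100011, col=0b1000000, row AND col = 0b0 = 0; 0 != 64 -> empty
(155,79): row=0b10011011, col=0b1001111, row AND col = 0b1011 = 11; 11 != 79 -> empty
(160,1): row=0b10100000, col=0b1, row AND col = 0b0 = 0; 0 != 1 -> empty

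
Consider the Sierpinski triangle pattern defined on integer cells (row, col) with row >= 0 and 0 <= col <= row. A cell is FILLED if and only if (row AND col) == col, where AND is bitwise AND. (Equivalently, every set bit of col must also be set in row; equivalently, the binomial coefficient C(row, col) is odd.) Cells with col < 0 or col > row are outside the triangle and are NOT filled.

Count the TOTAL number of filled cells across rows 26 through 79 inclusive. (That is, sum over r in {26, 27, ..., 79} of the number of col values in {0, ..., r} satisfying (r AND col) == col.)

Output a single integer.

r26=11010 pc3: +8 =8
r27=11011 pc4: +16 =24
r28=11100 pc3: +8 =32
r29=11101 pc4: +16 =48
r30=11110 pc4: +16 =64
r31=11111 pc5: +32 =96
r32=100000 pc1: +2 =98
r33=100001 pc2: +4 =102
r34=100010 pc2: +4 =106
r35=100011 pc3: +8 =114
r36=100100 pc2: +4 =118
r37=100101 pc3: +8 =126
r38=100110 pc3: +8 =134
r39=100111 pc4: +16 =150
r40=101000 pc2: +4 =154
r41=101001 pc3: +8 =162
r42=101010 pc3: +8 =170
r43=101011 pc4: +16 =186
r44=101100 pc3: +8 =194
r45=101101 pc4: +16 =210
r46=101110 pc4: +16 =226
r47=101111 pc5: +32 =258
r48=110000 pc2: +4 =262
r49=110001 pc3: +8 =270
r50=110010 pc3: +8 =278
r51=110011 pc4: +16 =294
r52=110100 pc3: +8 =302
r53=110101 pc4: +16 =318
r54=110110 pc4: +16 =334
r55=110111 pc5: +32 =366
r56=111000 pc3: +8 =374
r57=111001 pc4: +16 =390
r58=111010 pc4: +16 =406
r59=111011 pc5: +32 =438
r60=111100 pc4: +16 =454
r61=111101 pc5: +32 =486
r62=111110 pc5: +32 =518
r63=111111 pc6: +64 =582
r64=1000000 pc1: +2 =584
r65=1000001 pc2: +4 =588
r66=1000010 pc2: +4 =592
r67=1000011 pc3: +8 =600
r68=1000100 pc2: +4 =604
r69=1000101 pc3: +8 =612
r70=1000110 pc3: +8 =620
r71=1000111 pc4: +16 =636
r72=1001000 pc2: +4 =640
r73=1001001 pc3: +8 =648
r74=1001010 pc3: +8 =656
r75=1001011 pc4: +16 =672
r76=1001100 pc3: +8 =680
r77=1001101 pc4: +16 =696
r78=1001110 pc4: +16 =712
r79=1001111 pc5: +32 =744

Answer: 744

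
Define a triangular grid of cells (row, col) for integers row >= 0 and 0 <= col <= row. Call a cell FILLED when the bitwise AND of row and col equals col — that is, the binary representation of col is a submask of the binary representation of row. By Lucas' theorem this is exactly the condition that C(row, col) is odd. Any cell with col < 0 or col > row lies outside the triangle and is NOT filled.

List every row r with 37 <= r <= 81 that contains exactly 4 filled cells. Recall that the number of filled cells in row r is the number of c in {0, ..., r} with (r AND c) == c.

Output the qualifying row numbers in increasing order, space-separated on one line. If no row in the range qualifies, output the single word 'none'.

Row r has 2^popcount(r) filled cells, so we need popcount(r) = log2(4) = 2.
Scan r = 37..81 and keep those with exactly 2 one-bits:
r=37=100101 popcount=3 -> skip
r=38=100110 popcount=3 -> skip
r=39=100111 popcount=4 -> skip
r=40=101000 popcount=2 -> KEEP
r=41=101001 popcount=3 -> skip
r=42=101010 popcount=3 -> skip
r=43=101011 popcount=4 -> skip
r=44=101100 popcount=3 -> skip
r=45=101101 popcount=4 -> skip
r=46=101110 popcount=4 -> skip
r=47=101111 popcount=5 -> skip
r=48=110000 popcount=2 -> KEEP
r=49=110001 popcount=3 -> skip
r=50=110010 popcount=3 -> skip
r=51=110011 popcount=4 -> skip
r=52=110100 popcount=3 -> skip
r=53=110101 popcount=4 -> skip
r=54=110110 popcount=4 -> skip
r=55=110111 popcount=5 -> skip
r=56=111000 popcount=3 -> skip
r=57=111001 popcount=4 -> skip
r=58=111010 popcount=4 -> skip
r=59=111011 popcount=5 -> skip
r=60=111100 popcount=4 -> skip
r=61=111101 popcount=5 -> skip
r=62=111110 popcount=5 -> skip
r=63=111111 popcount=6 -> skip
r=64=1000000 popcount=1 -> skip
r=65=1000001 popcount=2 -> KEEP
r=66=1000010 popcount=2 -> KEEP
r=67=1000011 popcount=3 -> skip
r=68=1000100 popcount=2 -> KEEP
r=69=1000101 popcount=3 -> skip
r=70=1000110 popcount=3 -> skip
r=71=1000111 popcount=4 -> skip
r=72=1001000 popcount=2 -> KEEP
r=73=1001001 popcount=3 -> skip
r=74=1001010 popcount=3 -> skip
r=75=1001011 popcount=4 -> skip
r=76=1001100 popcount=3 -> skip
r=77=1001101 popcount=4 -> skip
r=78=1001110 popcount=4 -> skip
r=79=1001111 popcount=5 -> skip
r=80=1010000 popcount=2 -> KEEP
r=81=1010001 popcount=3 -> skip
Kept rows: 40 48 65 66 68 72 80

Answer: 40 48 65 66 68 72 80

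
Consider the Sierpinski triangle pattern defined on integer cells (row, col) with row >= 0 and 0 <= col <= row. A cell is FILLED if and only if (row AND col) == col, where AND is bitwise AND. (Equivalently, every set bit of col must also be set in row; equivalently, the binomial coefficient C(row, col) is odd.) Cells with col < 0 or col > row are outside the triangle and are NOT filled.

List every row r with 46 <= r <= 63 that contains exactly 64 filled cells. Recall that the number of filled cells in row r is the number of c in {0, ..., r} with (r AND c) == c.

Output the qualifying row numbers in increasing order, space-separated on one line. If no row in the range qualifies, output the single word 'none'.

Row r has 2^popcount(r) filled cells, so we need popcount(r) = log2(64) = 6.
Scan r = 46..63 and keep those with exactly 6 one-bits:
r=46=101110 popcount=4 -> skip
r=47=101111 popcount=5 -> skip
r=48=110000 popcount=2 -> skip
r=49=110001 popcount=3 -> skip
r=50=110010 popcount=3 -> skip
r=51=110011 popcount=4 -> skip
r=52=110100 popcount=3 -> skip
r=53=110101 popcount=4 -> skip
r=54=110110 popcount=4 -> skip
r=55=110111 popcount=5 -> skip
r=56=111000 popcount=3 -> skip
r=57=111001 popcount=4 -> skip
r=58=111010 popcount=4 -> skip
r=59=111011 popcount=5 -> skip
r=60=111100 popcount=4 -> skip
r=61=111101 popcount=5 -> skip
r=62=111110 popcount=5 -> skip
r=63=111111 popcount=6 -> KEEP
Kept rows: 63

Answer: 63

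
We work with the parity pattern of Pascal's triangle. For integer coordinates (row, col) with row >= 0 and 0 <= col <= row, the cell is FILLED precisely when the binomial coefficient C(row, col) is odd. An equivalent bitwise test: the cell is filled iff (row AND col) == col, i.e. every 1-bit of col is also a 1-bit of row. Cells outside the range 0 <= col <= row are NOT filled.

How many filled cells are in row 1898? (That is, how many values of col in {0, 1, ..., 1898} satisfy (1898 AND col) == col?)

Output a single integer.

Answer: 128

Derivation:
1898 in binary = 11101101010
popcount(1898) = number of 1-bits in 11101101010 = 7
A col c satisfies (1898 AND c) == c iff every set bit of c is also set in 1898; each of the 7 set bits of 1898 can independently be on or off in c.
count = 2^7 = 128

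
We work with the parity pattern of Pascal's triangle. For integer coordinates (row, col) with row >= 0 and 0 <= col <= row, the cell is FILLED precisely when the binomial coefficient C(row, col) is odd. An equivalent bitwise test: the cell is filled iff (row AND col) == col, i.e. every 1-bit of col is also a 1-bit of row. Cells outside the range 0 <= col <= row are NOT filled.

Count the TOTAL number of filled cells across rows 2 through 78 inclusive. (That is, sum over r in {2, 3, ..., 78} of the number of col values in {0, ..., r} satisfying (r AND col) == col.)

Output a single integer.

r2=10 pc1: +2 =2
r3=11 pc2: +4 =6
r4=100 pc1: +2 =8
r5=101 pc2: +4 =12
r6=110 pc2: +4 =16
r7=111 pc3: +8 =24
r8=1000 pc1: +2 =26
r9=1001 pc2: +4 =30
r10=1010 pc2: +4 =34
r11=1011 pc3: +8 =42
r12=1100 pc2: +4 =46
r13=1101 pc3: +8 =54
r14=1110 pc3: +8 =62
r15=1111 pc4: +16 =78
r16=10000 pc1: +2 =80
r17=10001 pc2: +4 =84
r18=10010 pc2: +4 =88
r19=10011 pc3: +8 =96
r20=10100 pc2: +4 =100
r21=10101 pc3: +8 =108
r22=10110 pc3: +8 =116
r23=10111 pc4: +16 =132
r24=11000 pc2: +4 =136
r25=11001 pc3: +8 =144
r26=11010 pc3: +8 =152
r27=11011 pc4: +16 =168
r28=11100 pc3: +8 =176
r29=11101 pc4: +16 =192
r30=11110 pc4: +16 =208
r31=11111 pc5: +32 =240
r32=100000 pc1: +2 =242
r33=100001 pc2: +4 =246
r34=100010 pc2: +4 =250
r35=100011 pc3: +8 =258
r36=100100 pc2: +4 =262
r37=100101 pc3: +8 =270
r38=100110 pc3: +8 =278
r39=100111 pc4: +16 =294
r40=101000 pc2: +4 =298
r41=101001 pc3: +8 =306
r42=101010 pc3: +8 =314
r43=101011 pc4: +16 =330
r44=101100 pc3: +8 =338
r45=101101 pc4: +16 =354
r46=101110 pc4: +16 =370
r47=101111 pc5: +32 =402
r48=110000 pc2: +4 =406
r49=110001 pc3: +8 =414
r50=110010 pc3: +8 =422
r51=110011 pc4: +16 =438
r52=110100 pc3: +8 =446
r53=110101 pc4: +16 =462
r54=110110 pc4: +16 =478
r55=110111 pc5: +32 =510
r56=111000 pc3: +8 =518
r57=111001 pc4: +16 =534
r58=111010 pc4: +16 =550
r59=111011 pc5: +32 =582
r60=111100 pc4: +16 =598
r61=111101 pc5: +32 =630
r62=111110 pc5: +32 =662
r63=111111 pc6: +64 =726
r64=1000000 pc1: +2 =728
r65=1000001 pc2: +4 =732
r66=1000010 pc2: +4 =736
r67=1000011 pc3: +8 =744
r68=1000100 pc2: +4 =748
r69=1000101 pc3: +8 =756
r70=1000110 pc3: +8 =764
r71=1000111 pc4: +16 =780
r72=1001000 pc2: +4 =784
r73=1001001 pc3: +8 =792
r74=1001010 pc3: +8 =800
r75=1001011 pc4: +16 =816
r76=1001100 pc3: +8 =824
r77=1001101 pc4: +16 =840
r78=1001110 pc4: +16 =856

Answer: 856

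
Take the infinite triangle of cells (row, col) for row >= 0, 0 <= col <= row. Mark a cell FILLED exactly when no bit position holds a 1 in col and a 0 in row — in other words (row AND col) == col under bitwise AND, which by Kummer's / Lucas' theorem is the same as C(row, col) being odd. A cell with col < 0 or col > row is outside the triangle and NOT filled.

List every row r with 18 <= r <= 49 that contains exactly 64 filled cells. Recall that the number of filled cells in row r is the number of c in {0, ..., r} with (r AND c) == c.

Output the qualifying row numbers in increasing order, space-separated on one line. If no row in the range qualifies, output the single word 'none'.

Row r has 2^popcount(r) filled cells, so we need popcount(r) = log2(64) = 6.
Scan r = 18..49 and keep those with exactly 6 one-bits:
r=18=10010 popcount=2 -> skip
r=19=10011 popcount=3 -> skip
r=20=10100 popcount=2 -> skip
r=21=10101 popcount=3 -> skip
r=22=10110 popcount=3 -> skip
r=23=10111 popcount=4 -> skip
r=24=11000 popcount=2 -> skip
r=25=11001 popcount=3 -> skip
r=26=11010 popcount=3 -> skip
r=27=11011 popcount=4 -> skip
r=28=11100 popcount=3 -> skip
r=29=11101 popcount=4 -> skip
r=30=11110 popcount=4 -> skip
r=31=11111 popcount=5 -> skip
r=32=100000 popcount=1 -> skip
r=33=100001 popcount=2 -> skip
r=34=100010 popcount=2 -> skip
r=35=100011 popcount=3 -> skip
r=36=100100 popcount=2 -> skip
r=37=100101 popcount=3 -> skip
r=38=100110 popcount=3 -> skip
r=39=100111 popcount=4 -> skip
r=40=101000 popcount=2 -> skip
r=41=101001 popcount=3 -> skip
r=42=101010 popcount=3 -> skip
r=43=101011 popcount=4 -> skip
r=44=101100 popcount=3 -> skip
r=45=101101 popcount=4 -> skip
r=46=101110 popcount=4 -> skip
r=47=101111 popcount=5 -> skip
r=48=110000 popcount=2 -> skip
r=49=110001 popcount=3 -> skip
Kept rows: none

Answer: none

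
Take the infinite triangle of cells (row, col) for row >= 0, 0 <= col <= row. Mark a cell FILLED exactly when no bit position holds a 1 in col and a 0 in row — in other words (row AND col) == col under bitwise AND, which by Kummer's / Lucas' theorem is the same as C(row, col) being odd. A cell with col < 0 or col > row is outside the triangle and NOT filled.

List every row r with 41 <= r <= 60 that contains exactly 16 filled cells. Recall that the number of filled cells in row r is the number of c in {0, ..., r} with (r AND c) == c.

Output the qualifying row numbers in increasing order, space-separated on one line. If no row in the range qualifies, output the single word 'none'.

Row r has 2^popcount(r) filled cells, so we need popcount(r) = log2(16) = 4.
Scan r = 41..60 and keep those with exactly 4 one-bits:
r=41=101001 popcount=3 -> skip
r=42=101010 popcount=3 -> skip
r=43=101011 popcount=4 -> KEEP
r=44=101100 popcount=3 -> skip
r=45=101101 popcount=4 -> KEEP
r=46=101110 popcount=4 -> KEEP
r=47=101111 popcount=5 -> skip
r=48=110000 popcount=2 -> skip
r=49=110001 popcount=3 -> skip
r=50=110010 popcount=3 -> skip
r=51=110011 popcount=4 -> KEEP
r=52=110100 popcount=3 -> skip
r=53=110101 popcount=4 -> KEEP
r=54=110110 popcount=4 -> KEEP
r=55=110111 popcount=5 -> skip
r=56=111000 popcount=3 -> skip
r=57=111001 popcount=4 -> KEEP
r=58=111010 popcount=4 -> KEEP
r=59=111011 popcount=5 -> skip
r=60=111100 popcount=4 -> KEEP
Kept rows: 43 45 46 51 53 54 57 58 60

Answer: 43 45 46 51 53 54 57 58 60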